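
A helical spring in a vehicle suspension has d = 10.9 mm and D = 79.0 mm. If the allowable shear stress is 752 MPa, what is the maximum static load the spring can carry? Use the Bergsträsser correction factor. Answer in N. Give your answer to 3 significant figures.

C = D/d = 79.0/10.9 = 7.2477
K_B = (4C+2)/(4C−3) = 30.991/25.991 = 1.1924
τ_max = K·8FD/(πd³) → F_max = τ_allow·πd³/(8DK)
F_max = 752·π·10.9³/(8·79.0·1.1924) = 3.0595e+06/753.58 = 4059.9 N

4060 N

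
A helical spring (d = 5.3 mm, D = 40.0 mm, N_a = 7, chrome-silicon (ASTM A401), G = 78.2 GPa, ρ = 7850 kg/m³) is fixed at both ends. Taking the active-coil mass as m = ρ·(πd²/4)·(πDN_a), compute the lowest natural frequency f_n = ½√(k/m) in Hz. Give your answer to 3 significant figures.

168 Hz

k = Gd⁴/(8D³N_a) = (78.2×10³)(5.3⁴)/(8·40.0³·7) = 17.216 N/mm = 17216 N/m
Wire length L = πDN_a = π·40.0·7 = 879.65 mm
m = ρ·(πd²/4)·L = 7850 × 22.062×10⁻⁶ m² × 0.87965 m = 0.15234 kg
f_n = ½√(k/m) = 0.5·√(17216/0.15234) = 0.5·√(1.1301e+05) = 168.09 Hz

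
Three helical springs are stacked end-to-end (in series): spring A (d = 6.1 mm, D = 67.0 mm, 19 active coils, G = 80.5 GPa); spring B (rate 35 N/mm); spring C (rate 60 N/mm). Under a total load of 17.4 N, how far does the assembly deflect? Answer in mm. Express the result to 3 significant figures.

k_A = Gd⁴/(8D³N_a) = (80.5×10³)(6.1⁴)/(8·67.0³·19) = 2.4381 N/mm
Series: 1/k_eq = 1/2.4381 + 1/35 + 1/60 = 0.4554; k_eq = 2.1959 N/mm
δ = F/k_eq = 17.4/2.1959 = 7.9239 mm

7.92 mm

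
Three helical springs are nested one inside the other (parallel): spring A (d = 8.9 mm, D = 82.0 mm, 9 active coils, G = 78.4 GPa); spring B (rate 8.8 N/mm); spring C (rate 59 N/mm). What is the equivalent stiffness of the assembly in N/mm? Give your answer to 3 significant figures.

80.2 N/mm

k_A = Gd⁴/(8D³N_a) = (78.4×10³)(8.9⁴)/(8·82.0³·9) = 12.391 N/mm
Parallel: k_eq = 12.391 + 8.8 + 59 = 80.191 N/mm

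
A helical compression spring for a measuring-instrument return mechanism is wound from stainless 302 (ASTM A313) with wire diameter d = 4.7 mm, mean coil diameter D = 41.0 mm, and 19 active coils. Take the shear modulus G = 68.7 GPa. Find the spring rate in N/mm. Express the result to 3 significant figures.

k = Gd⁴/(8D³N_a) = (68.7×10³ × 4.7⁴) / (8 × 41.0³ × 19)
  = 3.35234e+07 / 1.0476e+07 = 3.2 N/mm

3.20 N/mm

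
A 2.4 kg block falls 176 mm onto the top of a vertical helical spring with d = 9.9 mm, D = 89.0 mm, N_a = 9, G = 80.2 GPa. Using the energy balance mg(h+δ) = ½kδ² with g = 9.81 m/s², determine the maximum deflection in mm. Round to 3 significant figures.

k = Gd⁴/(8D³N_a) = (80.2×10³)(9.9⁴)/(8·89.0³·9) = 15.178 N/mm
W = mg = 2.4 × 9.81 = 23.544 N
½kδ² − Wδ − Wh = 0 → δ = (W + √(W² + 2kWh))/k
δ = (23.544 + √(554.32 + 125787))/15.178 = (23.544 + 355.45)/15.178 = 24.97 mm

25.0 mm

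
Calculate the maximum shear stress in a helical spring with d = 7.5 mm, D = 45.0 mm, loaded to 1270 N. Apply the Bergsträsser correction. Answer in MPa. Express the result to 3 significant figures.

427 MPa

Spring index C = D/d = 45.0/7.5 = 6.0000
K_B = (4C+2)/(4C−3) = 26.000/21.000 = 1.2381
τ₀ = 8FD/(πd³) = 8·1270·45.0/(π·7.5³) = 457200/1325.4 = 344.96 MPa
τ_max = K·τ₀ = 1.2381 × 344.96 = 427.1 MPa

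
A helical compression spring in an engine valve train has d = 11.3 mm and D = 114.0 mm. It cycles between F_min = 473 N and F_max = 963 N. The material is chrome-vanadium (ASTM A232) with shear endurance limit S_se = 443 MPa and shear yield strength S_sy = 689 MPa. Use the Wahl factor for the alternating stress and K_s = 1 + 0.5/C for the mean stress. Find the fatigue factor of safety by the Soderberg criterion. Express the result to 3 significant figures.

2.88

C = D/d = 114.0/11.3 = 10.0885; K_W = (4C−1)/(4C−4)+0.615/C = 1.1435; K_s = 1+0.5/C = 1.0496
F_a = (F_max−F_min)/2 = 245 N; F_m = (F_max+F_min)/2 = 718 N
τ_a = K_W·8F_aD/(πd³) = 1.1435 × 49.292 = 56.364 MPa
τ_m = K_s·8F_mD/(πd³) = 1.0496 × 144.46 = 151.61 MPa
Soderberg: 1/n_f = τ_a/S_se + τ_m/S_sy = 56.364/443 + 151.61/689 = 0.12723 + 0.22005 = 0.34728
n_f = 1/0.34728 = 2.879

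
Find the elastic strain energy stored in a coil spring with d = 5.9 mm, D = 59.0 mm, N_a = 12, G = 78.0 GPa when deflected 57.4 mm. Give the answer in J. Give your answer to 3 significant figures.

7.90 J

k = Gd⁴/(8D³N_a) = (78.0×10³)(5.9⁴)/(8·59.0³·12) = 4.7938 N/mm
U = ½kδ² = 0.5 × 4.7938 × 57.4² = 7897.1 N·mm = 7.8971 J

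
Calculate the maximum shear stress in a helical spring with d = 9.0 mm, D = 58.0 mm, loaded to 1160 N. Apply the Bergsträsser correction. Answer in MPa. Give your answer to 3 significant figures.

287 MPa

Spring index C = D/d = 58.0/9.0 = 6.4444
K_B = (4C+2)/(4C−3) = 27.778/22.778 = 1.2195
τ₀ = 8FD/(πd³) = 8·1160·58.0/(π·9.0³) = 538240/2290.2 = 235.02 MPa
τ_max = K·τ₀ = 1.2195 × 235.02 = 286.61 MPa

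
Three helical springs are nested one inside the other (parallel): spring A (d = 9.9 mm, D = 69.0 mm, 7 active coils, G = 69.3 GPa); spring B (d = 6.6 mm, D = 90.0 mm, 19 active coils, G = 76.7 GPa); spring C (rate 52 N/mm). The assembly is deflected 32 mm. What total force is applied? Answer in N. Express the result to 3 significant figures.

k_A = Gd⁴/(8D³N_a) = (69.3×10³)(9.9⁴)/(8·69.0³·7) = 36.186 N/mm
k_B = Gd⁴/(8D³N_a) = (76.7×10³)(6.6⁴)/(8·90.0³·19) = 1.3134 N/mm
Parallel: k_eq = 36.186 + 1.3134 + 52 = 89.499 N/mm
F = k_eq·δ = 89.499·32 = 2864 N

2860 N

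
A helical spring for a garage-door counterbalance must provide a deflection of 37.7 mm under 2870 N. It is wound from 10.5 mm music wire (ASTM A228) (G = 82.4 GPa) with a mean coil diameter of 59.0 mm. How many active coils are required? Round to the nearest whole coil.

Required rate k = F/δ = 2870/37.7 = 76.127 N/mm
N_a = Gd⁴/(8D³k) = (82.4×10³ × 10.5⁴)/(8 × 59.0³ × 76.127)
    = 1.00158e+09 / 1.2508e+08 = 8.008 → 8 coils

8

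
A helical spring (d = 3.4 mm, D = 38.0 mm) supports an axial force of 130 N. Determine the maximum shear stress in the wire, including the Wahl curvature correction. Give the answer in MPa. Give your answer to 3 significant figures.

361 MPa

Spring index C = D/d = 38.0/3.4 = 11.1765
K_W = (4C−1)/(4C−4) + 0.615/C = 43.706/40.706 + 0.0550 = 1.1287
τ₀ = 8FD/(πd³) = 8·130·38.0/(π·3.4³) = 39520/123.48 = 320.06 MPa
τ_max = K·τ₀ = 1.1287 × 320.06 = 361.26 MPa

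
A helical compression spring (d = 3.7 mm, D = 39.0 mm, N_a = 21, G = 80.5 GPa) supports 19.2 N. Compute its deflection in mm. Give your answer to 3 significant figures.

12.7 mm

k = Gd⁴/(8D³N_a) = (80.5×10³)(3.7⁴)/(8·39.0³·21) = 1.5139 N/mm
δ = F/k = 19.2 / 1.5139 = 12.682 mm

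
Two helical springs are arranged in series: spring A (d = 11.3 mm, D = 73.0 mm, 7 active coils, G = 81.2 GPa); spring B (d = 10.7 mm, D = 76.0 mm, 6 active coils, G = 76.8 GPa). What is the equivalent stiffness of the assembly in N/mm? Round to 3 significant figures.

26.7 N/mm

k_A = Gd⁴/(8D³N_a) = (81.2×10³)(11.3⁴)/(8·73.0³·7) = 60.773 N/mm
k_B = Gd⁴/(8D³N_a) = (76.8×10³)(10.7⁴)/(8·76.0³·6) = 47.776 N/mm
Series: 1/k_eq = 1/60.773 + 1/47.776 = 0.037385; k_eq = 26.748 N/mm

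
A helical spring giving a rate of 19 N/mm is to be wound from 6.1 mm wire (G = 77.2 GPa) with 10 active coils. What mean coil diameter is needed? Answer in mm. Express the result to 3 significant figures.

41.3 mm

D = (Gd⁴/(8N_a·k))^(1/3) = (77.2×10³·6.1⁴/(8·10·19))^(1/3)
  = (70322.3)^(1/3) = 41.2760 mm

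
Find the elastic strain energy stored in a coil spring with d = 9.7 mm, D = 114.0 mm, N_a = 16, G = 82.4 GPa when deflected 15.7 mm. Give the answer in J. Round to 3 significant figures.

k = Gd⁴/(8D³N_a) = (82.4×10³)(9.7⁴)/(8·114.0³·16) = 3.8467 N/mm
U = ½kδ² = 0.5 × 3.8467 × 15.7² = 474.09 N·mm = 0.47409 J

0.474 J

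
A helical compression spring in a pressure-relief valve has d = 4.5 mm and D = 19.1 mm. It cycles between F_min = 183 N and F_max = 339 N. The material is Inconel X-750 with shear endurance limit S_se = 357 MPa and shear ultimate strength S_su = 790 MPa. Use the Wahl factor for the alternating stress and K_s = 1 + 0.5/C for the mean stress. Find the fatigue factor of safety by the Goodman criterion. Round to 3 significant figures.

2.80

C = D/d = 19.1/4.5 = 4.2444; K_W = (4C−1)/(4C−4)+0.615/C = 1.3761; K_s = 1+0.5/C = 1.1178
F_a = (F_max−F_min)/2 = 78 N; F_m = (F_max+F_min)/2 = 261 N
τ_a = K_W·8F_aD/(πd³) = 1.3761 × 41.632 = 57.289 MPa
τ_m = K_s·8F_mD/(πd³) = 1.1178 × 139.31 = 155.72 MPa
Goodman: 1/n_f = τ_a/S_se + τ_m/S_su = 57.289/357 + 155.72/790 = 0.16047 + 0.19711 = 0.35758
n_f = 1/0.35758 = 2.797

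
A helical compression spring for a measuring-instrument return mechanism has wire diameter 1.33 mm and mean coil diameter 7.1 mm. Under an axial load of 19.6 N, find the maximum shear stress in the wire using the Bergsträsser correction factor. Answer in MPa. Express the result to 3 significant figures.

192 MPa

Spring index C = D/d = 7.1/1.33 = 5.3383
K_B = (4C+2)/(4C−3) = 23.353/18.353 = 1.2724
τ₀ = 8FD/(πd³) = 8·19.6·7.1/(π·1.33³) = 1113.28/7.391 = 150.63 MPa
τ_max = K·τ₀ = 1.2724 × 150.63 = 191.66 MPa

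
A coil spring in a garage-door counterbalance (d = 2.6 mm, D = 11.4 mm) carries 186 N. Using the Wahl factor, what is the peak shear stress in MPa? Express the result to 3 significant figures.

418 MPa

Spring index C = D/d = 11.4/2.6 = 4.3846
K_W = (4C−1)/(4C−4) + 0.615/C = 16.538/13.538 + 0.1403 = 1.3619
τ₀ = 8FD/(πd³) = 8·186·11.4/(π·2.6³) = 16963.2/55.217 = 307.21 MPa
τ_max = K·τ₀ = 1.3619 × 307.21 = 418.38 MPa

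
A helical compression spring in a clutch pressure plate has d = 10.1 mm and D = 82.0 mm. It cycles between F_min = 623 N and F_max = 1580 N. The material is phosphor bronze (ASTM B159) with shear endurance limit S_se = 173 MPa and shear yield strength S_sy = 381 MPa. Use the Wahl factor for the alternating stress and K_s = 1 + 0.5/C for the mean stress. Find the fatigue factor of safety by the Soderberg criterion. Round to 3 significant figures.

C = D/d = 82.0/10.1 = 8.1188; K_W = (4C−1)/(4C−4)+0.615/C = 1.1811; K_s = 1+0.5/C = 1.0616
F_a = (F_max−F_min)/2 = 478.5 N; F_m = (F_max+F_min)/2 = 1101.5 N
τ_a = K_W·8F_aD/(πd³) = 1.1811 × 96.978 = 114.54 MPa
τ_m = K_s·8F_mD/(πd³) = 1.0616 × 223.24 = 236.99 MPa
Soderberg: 1/n_f = τ_a/S_se + τ_m/S_sy = 114.54/173 + 236.99/381 = 0.66209 + 0.62202 = 1.2841
n_f = 1/1.2841 = 0.7788

0.779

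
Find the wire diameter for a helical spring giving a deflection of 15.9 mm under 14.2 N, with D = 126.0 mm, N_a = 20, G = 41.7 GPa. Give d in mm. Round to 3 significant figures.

9.10 mm

Required rate k = F/δ = 14.2/15.9 = 0.89308 N/mm
d = (8D³N_a·k / G)^(1/4) = (8·126.0³·20·0.89308 / (41.7×10³))^0.25
  = (6854.7)^0.25 = 9.0991 mm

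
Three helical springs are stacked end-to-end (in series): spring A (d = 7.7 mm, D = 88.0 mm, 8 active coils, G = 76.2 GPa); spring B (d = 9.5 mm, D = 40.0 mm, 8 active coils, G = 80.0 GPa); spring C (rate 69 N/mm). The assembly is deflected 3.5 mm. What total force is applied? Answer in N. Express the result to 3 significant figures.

19.1 N

k_A = Gd⁴/(8D³N_a) = (76.2×10³)(7.7⁴)/(8·88.0³·8) = 6.1417 N/mm
k_B = Gd⁴/(8D³N_a) = (80.0×10³)(9.5⁴)/(8·40.0³·8) = 159.08 N/mm
Series: 1/k_eq = 1/6.1417 + 1/159.08 + 1/69 = 0.1836; k_eq = 5.4466 N/mm
F = k_eq·δ = 5.4466·3.5 = 19.063 N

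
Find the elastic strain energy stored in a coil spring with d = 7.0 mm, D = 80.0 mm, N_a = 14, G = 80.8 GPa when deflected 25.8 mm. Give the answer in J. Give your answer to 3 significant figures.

k = Gd⁴/(8D³N_a) = (80.8×10³)(7.0⁴)/(8·80.0³·14) = 3.3831 N/mm
U = ½kδ² = 0.5 × 3.3831 × 25.8² = 1126 N·mm = 1.126 J

1.13 J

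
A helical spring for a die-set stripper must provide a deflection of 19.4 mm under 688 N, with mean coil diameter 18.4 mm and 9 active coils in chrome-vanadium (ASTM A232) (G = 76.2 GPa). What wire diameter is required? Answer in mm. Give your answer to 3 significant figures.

3.80 mm

Required rate k = F/δ = 688/19.4 = 35.464 N/mm
d = (8D³N_a·k / G)^(1/4) = (8·18.4³·9·35.464 / (76.2×10³))^0.25
  = (208.75)^0.25 = 3.8011 mm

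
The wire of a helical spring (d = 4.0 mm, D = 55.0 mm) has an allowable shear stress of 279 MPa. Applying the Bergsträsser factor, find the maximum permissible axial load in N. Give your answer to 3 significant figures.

116 N

C = D/d = 55.0/4.0 = 13.7500
K_B = (4C+2)/(4C−3) = 57.000/52.000 = 1.0962
τ_max = K·8FD/(πd³) → F_max = τ_allow·πd³/(8DK)
F_max = 279·π·4.0³/(8·55.0·1.0962) = 56096/482.31 = 116.31 N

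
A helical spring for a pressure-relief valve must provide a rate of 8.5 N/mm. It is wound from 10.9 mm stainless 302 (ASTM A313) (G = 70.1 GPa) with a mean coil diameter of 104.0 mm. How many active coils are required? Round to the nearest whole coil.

13

N_a = Gd⁴/(8D³k) = (70.1×10³ × 10.9⁴)/(8 × 104.0³ × 8.5)
    = 9.89519e+08 / 7.64908e+07 = 12.94 → 13 coils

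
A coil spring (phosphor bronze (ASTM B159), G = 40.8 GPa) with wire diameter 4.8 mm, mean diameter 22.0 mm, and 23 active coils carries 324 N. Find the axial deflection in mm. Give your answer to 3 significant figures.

29.3 mm

k = Gd⁴/(8D³N_a) = (40.8×10³)(4.8⁴)/(8·22.0³·23) = 11.055 N/mm
δ = F/k = 324 / 11.055 = 29.309 mm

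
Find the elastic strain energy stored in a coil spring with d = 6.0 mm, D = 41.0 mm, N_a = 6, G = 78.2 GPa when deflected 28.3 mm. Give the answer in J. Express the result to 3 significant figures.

k = Gd⁴/(8D³N_a) = (78.2×10³)(6.0⁴)/(8·41.0³·6) = 30.635 N/mm
U = ½kδ² = 0.5 × 30.635 × 28.3² = 12268 N·mm = 12.268 J

12.3 J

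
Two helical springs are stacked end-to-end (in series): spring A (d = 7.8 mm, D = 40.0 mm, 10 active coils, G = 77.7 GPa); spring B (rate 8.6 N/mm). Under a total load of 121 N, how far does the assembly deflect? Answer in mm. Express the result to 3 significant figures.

k_A = Gd⁴/(8D³N_a) = (77.7×10³)(7.8⁴)/(8·40.0³·10) = 56.173 N/mm
Series: 1/k_eq = 1/56.173 + 1/8.6 = 0.13408; k_eq = 7.4582 N/mm
δ = F/k_eq = 121/7.4582 = 16.224 mm

16.2 mm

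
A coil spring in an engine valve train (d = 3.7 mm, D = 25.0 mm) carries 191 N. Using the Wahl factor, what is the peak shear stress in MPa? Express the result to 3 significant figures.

Spring index C = D/d = 25.0/3.7 = 6.7568
K_W = (4C−1)/(4C−4) + 0.615/C = 26.027/23.027 + 0.0910 = 1.2213
τ₀ = 8FD/(πd³) = 8·191·25.0/(π·3.7³) = 38200/159.13 = 240.05 MPa
τ_max = K·τ₀ = 1.2213 × 240.05 = 293.18 MPa

293 MPa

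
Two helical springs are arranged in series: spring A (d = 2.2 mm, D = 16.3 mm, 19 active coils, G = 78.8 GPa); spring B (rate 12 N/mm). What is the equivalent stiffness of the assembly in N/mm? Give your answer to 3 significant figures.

k_A = Gd⁴/(8D³N_a) = (78.8×10³)(2.2⁴)/(8·16.3³·19) = 2.8042 N/mm
Series: 1/k_eq = 1/2.8042 + 1/12 = 0.43994; k_eq = 2.273 N/mm

2.27 N/mm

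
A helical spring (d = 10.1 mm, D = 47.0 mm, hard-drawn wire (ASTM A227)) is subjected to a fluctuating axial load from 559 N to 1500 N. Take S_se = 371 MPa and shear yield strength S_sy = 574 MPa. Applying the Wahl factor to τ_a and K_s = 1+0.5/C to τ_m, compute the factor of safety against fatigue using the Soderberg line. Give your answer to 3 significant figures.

2.34

C = D/d = 47.0/10.1 = 4.6535; K_W = (4C−1)/(4C−4)+0.615/C = 1.3374; K_s = 1+0.5/C = 1.1074
F_a = (F_max−F_min)/2 = 470.5 N; F_m = (F_max+F_min)/2 = 1029.5 N
τ_a = K_W·8F_aD/(πd³) = 1.3374 × 54.655 = 73.099 MPa
τ_m = K_s·8F_mD/(πd³) = 1.1074 × 119.59 = 132.44 MPa
Soderberg: 1/n_f = τ_a/S_se + τ_m/S_sy = 73.099/371 + 132.44/574 = 0.19703 + 0.23073 = 0.42777
n_f = 1/0.42777 = 2.338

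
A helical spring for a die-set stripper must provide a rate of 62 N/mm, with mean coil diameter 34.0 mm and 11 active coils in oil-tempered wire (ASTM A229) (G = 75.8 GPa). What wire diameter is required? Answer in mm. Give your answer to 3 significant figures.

7.29 mm

d = (8D³N_a·k / G)^(1/4) = (8·34.0³·11·62 / (75.8×10³))^0.25
  = (2829.1)^0.25 = 7.2931 mm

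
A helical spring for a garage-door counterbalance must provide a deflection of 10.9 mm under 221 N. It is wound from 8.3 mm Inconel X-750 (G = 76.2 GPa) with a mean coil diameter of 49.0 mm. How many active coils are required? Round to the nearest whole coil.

19

Required rate k = F/δ = 221/10.9 = 20.275 N/mm
N_a = Gd⁴/(8D³k) = (76.2×10³ × 8.3⁴)/(8 × 49.0³ × 20.275)
    = 3.61632e+08 / 1.90829e+07 = 18.95 → 19 coils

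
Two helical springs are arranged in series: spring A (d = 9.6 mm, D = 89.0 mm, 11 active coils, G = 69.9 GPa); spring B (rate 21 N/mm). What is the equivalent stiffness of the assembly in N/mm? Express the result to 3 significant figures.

k_A = Gd⁴/(8D³N_a) = (69.9×10³)(9.6⁴)/(8·89.0³·11) = 9.5699 N/mm
Series: 1/k_eq = 1/9.5699 + 1/21 = 0.15211; k_eq = 6.5741 N/mm

6.57 N/mm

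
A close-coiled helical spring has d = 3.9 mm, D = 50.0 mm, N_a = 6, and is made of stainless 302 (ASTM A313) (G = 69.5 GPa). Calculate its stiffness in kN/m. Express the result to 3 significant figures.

2.68 kN/m

k = Gd⁴/(8D³N_a) = (69.5×10³ × 3.9⁴) / (8 × 50.0³ × 6)
  = 1.60784e+07 / 6e+06 = 2.6797 N/mm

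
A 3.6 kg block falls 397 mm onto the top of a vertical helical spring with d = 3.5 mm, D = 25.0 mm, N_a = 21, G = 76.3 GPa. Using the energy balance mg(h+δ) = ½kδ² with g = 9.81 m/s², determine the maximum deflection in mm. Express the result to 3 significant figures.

k = Gd⁴/(8D³N_a) = (76.3×10³)(3.5⁴)/(8·25.0³·21) = 4.3618 N/mm
W = mg = 3.6 × 9.81 = 35.316 N
½kδ² − Wδ − Wh = 0 → δ = (W + √(W² + 2kWh))/k
δ = (35.316 + √(1247.2 + 122309))/4.3618 = (35.316 + 351.51)/4.3618 = 88.684 mm

88.7 mm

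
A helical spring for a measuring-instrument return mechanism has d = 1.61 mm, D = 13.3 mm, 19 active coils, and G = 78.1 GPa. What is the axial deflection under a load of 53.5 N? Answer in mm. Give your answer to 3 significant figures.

k = Gd⁴/(8D³N_a) = (78.1×10³)(1.61⁴)/(8·13.3³·19) = 1.4674 N/mm
δ = F/k = 53.5 / 1.4674 = 36.458 mm

36.5 mm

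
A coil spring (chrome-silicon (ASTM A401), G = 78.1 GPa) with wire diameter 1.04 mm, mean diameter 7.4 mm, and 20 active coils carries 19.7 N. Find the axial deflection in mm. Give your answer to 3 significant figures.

k = Gd⁴/(8D³N_a) = (78.1×10³)(1.04⁴)/(8·7.4³·20) = 1.4092 N/mm
δ = F/k = 19.7 / 1.4092 = 13.98 mm

14.0 mm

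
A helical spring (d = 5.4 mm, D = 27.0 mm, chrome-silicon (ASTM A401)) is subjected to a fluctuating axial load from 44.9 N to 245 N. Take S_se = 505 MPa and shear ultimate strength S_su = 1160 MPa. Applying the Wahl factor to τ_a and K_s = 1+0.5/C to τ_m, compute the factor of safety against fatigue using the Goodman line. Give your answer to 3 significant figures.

5.77

C = D/d = 27.0/5.4 = 5.0000; K_W = (4C−1)/(4C−4)+0.615/C = 1.3105; K_s = 1+0.5/C = 1.1000
F_a = (F_max−F_min)/2 = 100.05 N; F_m = (F_max+F_min)/2 = 144.95 N
τ_a = K_W·8F_aD/(πd³) = 1.3105 × 43.686 = 57.25 MPa
τ_m = K_s·8F_mD/(πd³) = 1.1000 × 63.291 = 69.62 MPa
Goodman: 1/n_f = τ_a/S_se + τ_m/S_su = 57.25/505 + 69.62/1160 = 0.11337 + 0.06002 = 0.17338
n_f = 1/0.17338 = 5.768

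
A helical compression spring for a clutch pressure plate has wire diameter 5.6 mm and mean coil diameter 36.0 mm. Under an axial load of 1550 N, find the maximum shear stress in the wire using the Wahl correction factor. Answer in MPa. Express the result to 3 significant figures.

998 MPa

Spring index C = D/d = 36.0/5.6 = 6.4286
K_W = (4C−1)/(4C−4) + 0.615/C = 24.714/21.714 + 0.0957 = 1.2338
τ₀ = 8FD/(πd³) = 8·1550·36.0/(π·5.6³) = 446400/551.71 = 809.11 MPa
τ_max = K·τ₀ = 1.2338 × 809.11 = 998.31 MPa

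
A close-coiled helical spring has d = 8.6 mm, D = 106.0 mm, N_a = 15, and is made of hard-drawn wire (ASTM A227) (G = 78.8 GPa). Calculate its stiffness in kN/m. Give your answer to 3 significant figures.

k = Gd⁴/(8D³N_a) = (78.8×10³ × 8.6⁴) / (8 × 106.0³ × 15)
  = 4.31042e+08 / 1.42922e+08 = 3.0159 N/mm

3.02 kN/m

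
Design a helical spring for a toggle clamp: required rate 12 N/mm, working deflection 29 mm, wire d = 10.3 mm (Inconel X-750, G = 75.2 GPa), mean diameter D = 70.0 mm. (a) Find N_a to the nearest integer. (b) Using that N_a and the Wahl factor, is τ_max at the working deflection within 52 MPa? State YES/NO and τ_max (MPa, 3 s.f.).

N_a = Gd⁴/(8D³k) = (75.2×10³)(10.3⁴)/(8·70.0³·12) = 25.7 → N_a = 26
Actual rate k = Gd⁴/(8D³·26) = 11.863 N/mm
Working load F = kδ = 11.863·29 = 344.04 N
C = 70.0/10.3 = 6.7961; K_W = (4C−1)/(4C−4)+0.615/C = 1.2199
τ_max = K_W·8FD/(πd³) = 1.2199·56.122 = 68.463 MPa
τ_max > 52 MPa → exceeds allowable

(a) 26 coils; (b) NO, τ_max = 68.5 MPa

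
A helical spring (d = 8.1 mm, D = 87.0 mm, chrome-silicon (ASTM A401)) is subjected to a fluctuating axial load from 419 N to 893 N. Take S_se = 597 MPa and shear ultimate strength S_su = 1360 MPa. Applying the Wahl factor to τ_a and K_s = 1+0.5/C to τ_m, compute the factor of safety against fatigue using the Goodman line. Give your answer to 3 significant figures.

C = D/d = 87.0/8.1 = 10.7407; K_W = (4C−1)/(4C−4)+0.615/C = 1.1343; K_s = 1+0.5/C = 1.0466
F_a = (F_max−F_min)/2 = 237 N; F_m = (F_max+F_min)/2 = 656 N
τ_a = K_W·8F_aD/(πd³) = 1.1343 × 98.799 = 112.06 MPa
τ_m = K_s·8F_mD/(πd³) = 1.0466 × 273.47 = 286.2 MPa
Goodman: 1/n_f = τ_a/S_se + τ_m/S_su = 112.06/597 + 286.2/1360 = 0.18771 + 0.21044 = 0.39815
n_f = 1/0.39815 = 2.512

2.51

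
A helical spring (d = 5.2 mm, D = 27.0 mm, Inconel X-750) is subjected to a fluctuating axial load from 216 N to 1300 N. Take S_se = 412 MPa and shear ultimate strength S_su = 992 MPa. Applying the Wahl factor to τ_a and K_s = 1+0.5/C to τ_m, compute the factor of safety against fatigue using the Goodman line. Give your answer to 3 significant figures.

C = D/d = 27.0/5.2 = 5.1923; K_W = (4C−1)/(4C−4)+0.615/C = 1.2973; K_s = 1+0.5/C = 1.0963
F_a = (F_max−F_min)/2 = 542 N; F_m = (F_max+F_min)/2 = 758 N
τ_a = K_W·8F_aD/(πd³) = 1.2973 × 265.03 = 343.83 MPa
τ_m = K_s·8F_mD/(πd³) = 1.0963 × 370.65 = 406.34 MPa
Goodman: 1/n_f = τ_a/S_se + τ_m/S_su = 343.83/412 + 406.34/992 = 0.83455 + 0.40962 = 1.2442
n_f = 1/1.2442 = 0.8038

0.804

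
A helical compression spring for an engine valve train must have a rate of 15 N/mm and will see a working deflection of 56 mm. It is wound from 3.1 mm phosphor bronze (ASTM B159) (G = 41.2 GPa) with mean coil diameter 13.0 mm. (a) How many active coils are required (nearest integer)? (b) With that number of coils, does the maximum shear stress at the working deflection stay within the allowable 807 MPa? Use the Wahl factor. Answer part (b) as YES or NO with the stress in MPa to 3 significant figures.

N_a = Gd⁴/(8D³k) = (41.2×10³)(3.1⁴)/(8·13.0³·15) = 14.43 → N_a = 14
Actual rate k = Gd⁴/(8D³·14) = 15.463 N/mm
Working load F = kδ = 15.463·56 = 865.93 N
C = 13.0/3.1 = 4.1935; K_W = (4C−1)/(4C−4)+0.615/C = 1.3815
τ_max = K_W·8FD/(πd³) = 1.3815·962.24 = 1329.3 MPa
τ_max > 807 MPa → exceeds allowable

(a) 14 coils; (b) NO, τ_max = 1330 MPa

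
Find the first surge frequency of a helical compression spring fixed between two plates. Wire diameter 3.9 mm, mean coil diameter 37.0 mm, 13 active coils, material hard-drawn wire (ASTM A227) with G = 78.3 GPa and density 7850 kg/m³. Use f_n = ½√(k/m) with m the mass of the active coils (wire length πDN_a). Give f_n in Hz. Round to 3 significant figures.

k = Gd⁴/(8D³N_a) = (78.3×10³)(3.9⁴)/(8·37.0³·13) = 3.4386 N/mm = 3438.6 N/m
Wire length L = πDN_a = π·37.0·13 = 1511.1 mm
m = ρ·(πd²/4)·L = 7850 × 11.946×10⁻⁶ m² × 1.5111 m = 0.1417 kg
f_n = ½√(k/m) = 0.5·√(3438.6/0.1417) = 0.5·√(24266) = 77.888 Hz

77.9 Hz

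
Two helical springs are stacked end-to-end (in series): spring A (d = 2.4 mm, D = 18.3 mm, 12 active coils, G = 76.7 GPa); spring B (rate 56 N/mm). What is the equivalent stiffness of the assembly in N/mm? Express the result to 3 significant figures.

4.02 N/mm

k_A = Gd⁴/(8D³N_a) = (76.7×10³)(2.4⁴)/(8·18.3³·12) = 4.3253 N/mm
Series: 1/k_eq = 1/4.3253 + 1/56 = 0.24906; k_eq = 4.0152 N/mm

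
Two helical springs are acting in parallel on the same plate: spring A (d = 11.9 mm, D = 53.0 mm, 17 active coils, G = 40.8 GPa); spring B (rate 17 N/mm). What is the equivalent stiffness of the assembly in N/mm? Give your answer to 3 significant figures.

k_A = Gd⁴/(8D³N_a) = (40.8×10³)(11.9⁴)/(8·53.0³·17) = 40.409 N/mm
Parallel: k_eq = 40.409 + 17 = 57.409 N/mm

57.4 N/mm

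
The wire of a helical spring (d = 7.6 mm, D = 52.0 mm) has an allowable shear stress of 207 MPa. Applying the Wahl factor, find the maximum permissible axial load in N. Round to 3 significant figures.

563 N

C = D/d = 52.0/7.6 = 6.8421
K_W = (4C−1)/(4C−4) + 0.615/C = 26.368/23.368 + 0.0899 = 1.2183
τ_max = K·8FD/(πd³) → F_max = τ_allow·πd³/(8DK)
F_max = 207·π·7.6³/(8·52.0·1.2183) = 2.8547e+05/506.8 = 563.28 N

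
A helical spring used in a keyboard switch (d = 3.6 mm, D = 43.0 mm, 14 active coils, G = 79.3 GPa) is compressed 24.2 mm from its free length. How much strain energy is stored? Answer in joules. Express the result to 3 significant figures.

k = Gd⁴/(8D³N_a) = (79.3×10³)(3.6⁴)/(8·43.0³·14) = 1.4958 N/mm
U = ½kδ² = 0.5 × 1.4958 × 24.2² = 437.99 N·mm = 0.43799 J

0.438 J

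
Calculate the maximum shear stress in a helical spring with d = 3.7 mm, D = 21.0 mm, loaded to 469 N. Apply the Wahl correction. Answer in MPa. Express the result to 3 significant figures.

Spring index C = D/d = 21.0/3.7 = 5.6757
K_W = (4C−1)/(4C−4) + 0.615/C = 21.703/18.703 + 0.1084 = 1.2688
τ₀ = 8FD/(πd³) = 8·469·21.0/(π·3.7³) = 78792/159.13 = 495.14 MPa
τ_max = K·τ₀ = 1.2688 × 495.14 = 628.21 MPa

628 MPa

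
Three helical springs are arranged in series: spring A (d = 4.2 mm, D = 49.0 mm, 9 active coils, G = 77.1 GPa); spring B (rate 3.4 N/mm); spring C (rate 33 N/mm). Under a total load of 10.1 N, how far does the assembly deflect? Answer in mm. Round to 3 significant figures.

k_A = Gd⁴/(8D³N_a) = (77.1×10³)(4.2⁴)/(8·49.0³·9) = 2.8322 N/mm
Series: 1/k_eq = 1/2.8322 + 1/3.4 + 1/33 = 0.6775; k_eq = 1.476 N/mm
δ = F/k_eq = 10.1/1.476 = 6.8427 mm

6.84 mm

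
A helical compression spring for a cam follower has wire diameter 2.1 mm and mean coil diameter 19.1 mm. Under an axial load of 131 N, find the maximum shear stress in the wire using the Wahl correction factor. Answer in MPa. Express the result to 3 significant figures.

798 MPa

Spring index C = D/d = 19.1/2.1 = 9.0952
K_W = (4C−1)/(4C−4) + 0.615/C = 35.381/32.381 + 0.0676 = 1.1603
τ₀ = 8FD/(πd³) = 8·131·19.1/(π·2.1³) = 20016.8/29.094 = 688 MPa
τ_max = K·τ₀ = 1.1603 × 688 = 798.26 MPa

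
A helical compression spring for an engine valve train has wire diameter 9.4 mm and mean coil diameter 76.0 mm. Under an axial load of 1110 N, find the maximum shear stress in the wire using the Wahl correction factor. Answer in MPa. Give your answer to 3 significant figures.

306 MPa

Spring index C = D/d = 76.0/9.4 = 8.0851
K_W = (4C−1)/(4C−4) + 0.615/C = 31.340/28.340 + 0.0761 = 1.1819
τ₀ = 8FD/(πd³) = 8·1110·76.0/(π·9.4³) = 674880/2609.4 = 258.64 MPa
τ_max = K·τ₀ = 1.1819 × 258.64 = 305.69 MPa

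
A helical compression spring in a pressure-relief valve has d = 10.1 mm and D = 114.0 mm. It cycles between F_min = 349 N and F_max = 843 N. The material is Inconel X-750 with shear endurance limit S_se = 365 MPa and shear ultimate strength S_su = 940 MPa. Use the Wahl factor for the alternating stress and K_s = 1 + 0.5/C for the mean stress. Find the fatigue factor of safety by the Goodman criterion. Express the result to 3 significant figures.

2.49

C = D/d = 114.0/10.1 = 11.2871; K_W = (4C−1)/(4C−4)+0.615/C = 1.1274; K_s = 1+0.5/C = 1.0443
F_a = (F_max−F_min)/2 = 247 N; F_m = (F_max+F_min)/2 = 596 N
τ_a = K_W·8F_aD/(πd³) = 1.1274 × 69.595 = 78.461 MPa
τ_m = K_s·8F_mD/(πd³) = 1.0443 × 167.93 = 175.37 MPa
Goodman: 1/n_f = τ_a/S_se + τ_m/S_su = 78.461/365 + 175.37/940 = 0.21496 + 0.18656 = 0.40152
n_f = 1/0.40152 = 2.491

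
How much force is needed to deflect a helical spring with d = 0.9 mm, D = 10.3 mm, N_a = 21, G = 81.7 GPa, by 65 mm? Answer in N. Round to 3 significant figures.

19.0 N

k = Gd⁴/(8D³N_a) = (81.7×10³)(0.9⁴)/(8·10.3³·21) = 0.29199 N/mm
F = k·δ = 0.29199 × 65 = 18.979 N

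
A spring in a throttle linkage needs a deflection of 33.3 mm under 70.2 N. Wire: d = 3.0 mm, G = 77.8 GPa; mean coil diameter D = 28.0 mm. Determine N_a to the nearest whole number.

Required rate k = F/δ = 70.2/33.3 = 2.1081 N/mm
N_a = Gd⁴/(8D³k) = (77.8×10³ × 3.0⁴)/(8 × 28.0³ × 2.1081)
    = 6.3018e+06 / 370218 = 17.02 → 17 coils

17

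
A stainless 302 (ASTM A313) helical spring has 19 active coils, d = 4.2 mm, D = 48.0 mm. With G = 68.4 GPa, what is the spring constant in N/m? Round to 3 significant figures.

1270 N/m

k = Gd⁴/(8D³N_a) = (68.4×10³ × 4.2⁴) / (8 × 48.0³ × 19)
  = 2.1284e+07 / 1.681e+07 = 1.2662 N/mm = 1266.2 N/m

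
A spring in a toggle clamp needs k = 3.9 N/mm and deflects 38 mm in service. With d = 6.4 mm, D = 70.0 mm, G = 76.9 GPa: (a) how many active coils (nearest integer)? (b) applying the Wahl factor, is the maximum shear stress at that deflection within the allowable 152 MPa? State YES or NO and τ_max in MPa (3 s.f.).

N_a = Gd⁴/(8D³k) = (76.9×10³)(6.4⁴)/(8·70.0³·3.9) = 12.06 → N_a = 12
Actual rate k = Gd⁴/(8D³·12) = 3.9181 N/mm
Working load F = kδ = 3.9181·38 = 148.89 N
C = 70.0/6.4 = 10.9375; K_W = (4C−1)/(4C−4)+0.615/C = 1.1317
τ_max = K_W·8FD/(πd³) = 1.1317·101.24 = 114.58 MPa
τ_max ≤ 152 MPa → acceptable

(a) 12 coils; (b) YES, τ_max = 115 MPa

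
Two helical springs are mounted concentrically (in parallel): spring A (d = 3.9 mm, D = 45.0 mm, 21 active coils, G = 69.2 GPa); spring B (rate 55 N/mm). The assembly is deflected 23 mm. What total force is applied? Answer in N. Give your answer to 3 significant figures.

1290 N

k_A = Gd⁴/(8D³N_a) = (69.2×10³)(3.9⁴)/(8·45.0³·21) = 1.0457 N/mm
Parallel: k_eq = 1.0457 + 55 = 56.046 N/mm
F = k_eq·δ = 56.046·23 = 1289.1 N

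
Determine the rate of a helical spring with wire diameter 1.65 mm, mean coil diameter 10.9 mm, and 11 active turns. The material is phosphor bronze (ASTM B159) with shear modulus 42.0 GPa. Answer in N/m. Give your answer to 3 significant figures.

2730 N/m

k = Gd⁴/(8D³N_a) = (42.0×10³ × 1.65⁴) / (8 × 10.9³ × 11)
  = 311304 / 113963 = 2.7316 N/mm = 2731.6 N/m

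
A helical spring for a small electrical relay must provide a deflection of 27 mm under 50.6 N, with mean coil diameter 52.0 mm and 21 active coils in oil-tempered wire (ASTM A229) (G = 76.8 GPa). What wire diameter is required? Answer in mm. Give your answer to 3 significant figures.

4.90 mm

Required rate k = F/δ = 50.6/27 = 1.8741 N/mm
d = (8D³N_a·k / G)^(1/4) = (8·52.0³·21·1.8741 / (76.8×10³))^0.25
  = (576.43)^0.25 = 4.8999 mm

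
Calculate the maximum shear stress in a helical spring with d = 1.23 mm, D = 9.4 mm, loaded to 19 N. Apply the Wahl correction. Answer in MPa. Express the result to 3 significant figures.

Spring index C = D/d = 9.4/1.23 = 7.6423
K_W = (4C−1)/(4C−4) + 0.615/C = 29.569/26.569 + 0.0805 = 1.1934
τ₀ = 8FD/(πd³) = 8·19·9.4/(π·1.23³) = 1428.8/5.8461 = 244.4 MPa
τ_max = K·τ₀ = 1.1934 × 244.4 = 291.67 MPa

292 MPa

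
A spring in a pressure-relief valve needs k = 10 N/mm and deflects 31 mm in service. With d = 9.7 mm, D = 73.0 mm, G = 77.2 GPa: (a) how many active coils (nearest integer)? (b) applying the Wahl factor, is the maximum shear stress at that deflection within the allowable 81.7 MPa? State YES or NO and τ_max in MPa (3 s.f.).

(a) 22 coils; (b) YES, τ_max = 75.4 MPa

N_a = Gd⁴/(8D³k) = (77.2×10³)(9.7⁴)/(8·73.0³·10) = 21.96 → N_a = 22
Actual rate k = Gd⁴/(8D³·22) = 9.9821 N/mm
Working load F = kδ = 9.9821·31 = 309.45 N
C = 73.0/9.7 = 7.5258; K_W = (4C−1)/(4C−4)+0.615/C = 1.1966
τ_max = K_W·8FD/(πd³) = 1.1966·63.028 = 75.422 MPa
τ_max ≤ 81.7 MPa → acceptable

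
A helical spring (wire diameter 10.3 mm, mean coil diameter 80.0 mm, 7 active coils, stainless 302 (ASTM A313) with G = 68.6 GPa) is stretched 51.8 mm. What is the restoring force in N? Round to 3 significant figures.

1390 N

k = Gd⁴/(8D³N_a) = (68.6×10³)(10.3⁴)/(8·80.0³·7) = 26.929 N/mm
F = k·δ = 26.929 × 51.8 = 1394.9 N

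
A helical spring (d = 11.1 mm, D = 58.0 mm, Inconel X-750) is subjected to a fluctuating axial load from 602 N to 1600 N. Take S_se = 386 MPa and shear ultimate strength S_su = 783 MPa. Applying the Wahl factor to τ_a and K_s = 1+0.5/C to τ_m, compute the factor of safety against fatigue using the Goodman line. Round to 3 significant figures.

C = D/d = 58.0/11.1 = 5.2252; K_W = (4C−1)/(4C−4)+0.615/C = 1.2952; K_s = 1+0.5/C = 1.0957
F_a = (F_max−F_min)/2 = 499 N; F_m = (F_max+F_min)/2 = 1101 N
τ_a = K_W·8F_aD/(πd³) = 1.2952 × 53.889 = 69.797 MPa
τ_m = K_s·8F_mD/(πd³) = 1.0957 × 118.9 = 130.28 MPa
Goodman: 1/n_f = τ_a/S_se + τ_m/S_su = 69.797/386 + 130.28/783 = 0.18082 + 0.16638 = 0.34721
n_f = 1/0.34721 = 2.88

2.88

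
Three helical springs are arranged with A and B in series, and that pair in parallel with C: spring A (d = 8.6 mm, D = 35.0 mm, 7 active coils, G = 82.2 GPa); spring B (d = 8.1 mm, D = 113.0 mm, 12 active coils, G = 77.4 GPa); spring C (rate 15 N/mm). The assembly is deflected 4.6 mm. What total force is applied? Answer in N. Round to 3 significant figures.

79.9 N

k_A = Gd⁴/(8D³N_a) = (82.2×10³)(8.6⁴)/(8·35.0³·7) = 187.27 N/mm
k_B = Gd⁴/(8D³N_a) = (77.4×10³)(8.1⁴)/(8·113.0³·12) = 2.4053 N/mm
Springs A,B series: k_AB = 1/(1/187.27+1/2.4053) = 2.3748 N/mm; parallel with C: k_eq = 2.3748+15 = 17.375 N/mm
F = k_eq·δ = 17.375·4.6 = 79.924 N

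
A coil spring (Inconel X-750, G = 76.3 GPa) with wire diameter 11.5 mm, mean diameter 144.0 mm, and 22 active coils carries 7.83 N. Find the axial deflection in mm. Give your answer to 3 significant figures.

k = Gd⁴/(8D³N_a) = (76.3×10³)(11.5⁴)/(8·144.0³·22) = 2.5393 N/mm
δ = F/k = 7.83 / 2.5393 = 3.0835 mm

3.08 mm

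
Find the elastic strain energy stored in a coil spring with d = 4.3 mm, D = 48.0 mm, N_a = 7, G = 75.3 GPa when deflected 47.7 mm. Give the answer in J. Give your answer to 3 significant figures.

4.73 J

k = Gd⁴/(8D³N_a) = (75.3×10³)(4.3⁴)/(8·48.0³·7) = 4.1568 N/mm
U = ½kδ² = 0.5 × 4.1568 × 47.7² = 4728.9 N·mm = 4.7289 J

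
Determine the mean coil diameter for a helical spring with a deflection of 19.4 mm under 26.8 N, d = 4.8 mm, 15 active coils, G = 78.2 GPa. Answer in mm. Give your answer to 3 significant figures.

63.0 mm

Required rate k = F/δ = 26.8/19.4 = 1.3814 N/mm
D = (Gd⁴/(8N_a·k))^(1/3) = (78.2×10³·4.8⁴/(8·15·1.3814))^(1/3)
  = (250413)^(1/3) = 63.0307 mm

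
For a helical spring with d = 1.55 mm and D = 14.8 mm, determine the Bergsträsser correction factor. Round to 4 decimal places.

1.1421

C = D/d = 14.8/1.55 = 9.5484
K_B = (4C+2)/(4C−3) = 40.194/35.194 = 1.1421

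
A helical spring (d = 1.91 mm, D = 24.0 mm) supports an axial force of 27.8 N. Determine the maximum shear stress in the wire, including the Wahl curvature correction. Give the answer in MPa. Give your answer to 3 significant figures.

Spring index C = D/d = 24.0/1.91 = 12.5654
K_W = (4C−1)/(4C−4) + 0.615/C = 49.262/46.262 + 0.0489 = 1.1138
τ₀ = 8FD/(πd³) = 8·27.8·24.0/(π·1.91³) = 5337.6/21.89 = 243.84 MPa
τ_max = K·τ₀ = 1.1138 × 243.84 = 271.58 MPa

272 MPa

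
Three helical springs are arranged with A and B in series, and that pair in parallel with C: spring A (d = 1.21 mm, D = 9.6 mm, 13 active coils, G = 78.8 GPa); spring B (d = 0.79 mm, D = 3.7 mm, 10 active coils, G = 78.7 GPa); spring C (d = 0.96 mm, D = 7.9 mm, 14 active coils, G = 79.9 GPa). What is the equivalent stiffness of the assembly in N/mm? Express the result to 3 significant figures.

2.71 N/mm

k_A = Gd⁴/(8D³N_a) = (78.8×10³)(1.21⁴)/(8·9.6³·13) = 1.8358 N/mm
k_B = Gd⁴/(8D³N_a) = (78.7×10³)(0.79⁴)/(8·3.7³·10) = 7.5646 N/mm
k_C = Gd⁴/(8D³N_a) = (79.9×10³)(0.96⁴)/(8·7.9³·14) = 1.2289 N/mm
Springs A,B series: k_AB = 1/(1/1.8358+1/7.5646) = 1.4773 N/mm; parallel with C: k_eq = 1.4773+1.2289 = 2.7062 N/mm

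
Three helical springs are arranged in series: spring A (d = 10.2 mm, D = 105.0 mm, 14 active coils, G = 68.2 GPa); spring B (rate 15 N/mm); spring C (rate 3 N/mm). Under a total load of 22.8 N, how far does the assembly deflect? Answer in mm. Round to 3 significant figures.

k_A = Gd⁴/(8D³N_a) = (68.2×10³)(10.2⁴)/(8·105.0³·14) = 5.6938 N/mm
Series: 1/k_eq = 1/5.6938 + 1/15 + 1/3 = 0.57563; k_eq = 1.7372 N/mm
δ = F/k_eq = 22.8/1.7372 = 13.124 mm

13.1 mm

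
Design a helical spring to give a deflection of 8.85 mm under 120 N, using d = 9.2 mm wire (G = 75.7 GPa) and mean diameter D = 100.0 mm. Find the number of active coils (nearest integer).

5

Required rate k = F/δ = 120/8.85 = 13.559 N/mm
N_a = Gd⁴/(8D³k) = (75.7×10³ × 9.2⁴)/(8 × 100.0³ × 13.559)
    = 5.42309e+08 / 1.08475e+08 = 4.999 → 5 coils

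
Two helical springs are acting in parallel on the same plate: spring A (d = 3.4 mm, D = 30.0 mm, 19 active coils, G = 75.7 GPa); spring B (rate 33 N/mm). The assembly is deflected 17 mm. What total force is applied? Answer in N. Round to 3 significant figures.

603 N

k_A = Gd⁴/(8D³N_a) = (75.7×10³)(3.4⁴)/(8·30.0³·19) = 2.4649 N/mm
Parallel: k_eq = 2.4649 + 33 = 35.465 N/mm
F = k_eq·δ = 35.465·17 = 602.9 N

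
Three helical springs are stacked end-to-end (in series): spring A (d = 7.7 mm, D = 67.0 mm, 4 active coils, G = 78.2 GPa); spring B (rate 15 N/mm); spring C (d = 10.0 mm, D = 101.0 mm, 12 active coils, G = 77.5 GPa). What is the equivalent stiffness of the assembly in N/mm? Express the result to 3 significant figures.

k_A = Gd⁴/(8D³N_a) = (78.2×10³)(7.7⁴)/(8·67.0³·4) = 28.562 N/mm
k_C = Gd⁴/(8D³N_a) = (77.5×10³)(10.0⁴)/(8·101.0³·12) = 7.8355 N/mm
Series: 1/k_eq = 1/28.562 + 1/15 + 1/7.8355 = 0.2293; k_eq = 4.3611 N/mm

4.36 N/mm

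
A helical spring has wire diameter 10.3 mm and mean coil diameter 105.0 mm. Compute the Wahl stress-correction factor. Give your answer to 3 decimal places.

C = D/d = 105.0/10.3 = 10.1942
K_W = (4C−1)/(4C−4) + 0.615/C = 39.777/36.777 + 0.0603 = 1.1419

1.142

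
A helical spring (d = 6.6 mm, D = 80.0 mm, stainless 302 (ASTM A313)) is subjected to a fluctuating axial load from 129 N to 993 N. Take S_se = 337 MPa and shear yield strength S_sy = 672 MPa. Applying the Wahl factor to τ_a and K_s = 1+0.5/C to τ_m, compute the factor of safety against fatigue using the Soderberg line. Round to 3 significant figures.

C = D/d = 80.0/6.6 = 12.1212; K_W = (4C−1)/(4C−4)+0.615/C = 1.1182; K_s = 1+0.5/C = 1.0413
F_a = (F_max−F_min)/2 = 432 N; F_m = (F_max+F_min)/2 = 561 N
τ_a = K_W·8F_aD/(πd³) = 1.1182 × 306.11 = 342.29 MPa
τ_m = K_s·8F_mD/(πd³) = 1.0413 × 397.52 = 413.92 MPa
Soderberg: 1/n_f = τ_a/S_se + τ_m/S_sy = 342.29/337 + 413.92/672 = 1.01569 + 0.61595 = 1.6316
n_f = 1/1.6316 = 0.6129

0.613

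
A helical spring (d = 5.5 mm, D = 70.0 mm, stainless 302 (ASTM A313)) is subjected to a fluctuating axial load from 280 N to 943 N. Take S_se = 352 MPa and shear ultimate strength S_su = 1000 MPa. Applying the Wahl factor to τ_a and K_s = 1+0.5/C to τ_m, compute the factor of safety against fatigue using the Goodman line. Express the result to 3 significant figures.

C = D/d = 70.0/5.5 = 12.7273; K_W = (4C−1)/(4C−4)+0.615/C = 1.1123; K_s = 1+0.5/C = 1.0393
F_a = (F_max−F_min)/2 = 331.5 N; F_m = (F_max+F_min)/2 = 611.5 N
τ_a = K_W·8F_aD/(πd³) = 1.1123 × 355.17 = 395.04 MPa
τ_m = K_s·8F_mD/(πd³) = 1.0393 × 655.16 = 680.9 MPa
Goodman: 1/n_f = τ_a/S_se + τ_m/S_su = 395.04/352 + 680.9/1000 = 1.12228 + 0.68090 = 1.8032
n_f = 1/1.8032 = 0.5546

0.555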